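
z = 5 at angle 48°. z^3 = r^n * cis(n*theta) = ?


r^3 = 5^3 = 125
n*theta = 3*48° = 144° = 144° (mod 360)
a = 125*cos(144°) = -101.1271
b = 125*sin(144°) = 73.4732

125 cis(144°) = -101.1271 + 73.4732i


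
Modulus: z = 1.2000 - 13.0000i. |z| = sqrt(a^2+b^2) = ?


|z| = sqrt(1.2^2 + (-13)^2) = sqrt(1.44 + 169) = sqrt(170.44) = 13.0553

|z| = 13.0553


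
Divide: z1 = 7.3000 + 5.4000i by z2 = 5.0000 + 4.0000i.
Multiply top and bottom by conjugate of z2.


Conjugate of z2 = 5.0000 - 4.0000i
Numerator: (7.3000 + 5.4000i)(5.0000 - 4.0000i) = 58.1000 - 2.2000i
Denominator: 5^2 + 4^2 = 41
Result = (58.1000 - 2.2000i)/41

1.4171 - 0.0537i


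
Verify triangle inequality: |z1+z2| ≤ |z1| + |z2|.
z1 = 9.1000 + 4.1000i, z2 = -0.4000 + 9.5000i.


|z1| = sqrt(9.1^2 + 4.1^2) = sqrt(99.62) = 9.9810
|z2| = sqrt((-0.4)^2 + 9.5^2) = sqrt(90.41) = 9.5084
z1+z2 = 8.7000 + 13.6000i
|z1+z2| = sqrt(260.65) = 16.1447
|z1|+|z2| = 9.9810 + 9.5084 = 19.4894

|z1+z2| = 16.1447 ≤ |z1|+|z2| = 19.4894 (verified)


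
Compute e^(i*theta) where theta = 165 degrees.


cos(165°) = -0.9659
sin(165°) = 0.2588

e^(i*165°) = -0.9659 + 0.2588i


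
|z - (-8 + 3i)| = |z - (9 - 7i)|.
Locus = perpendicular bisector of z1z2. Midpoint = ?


Equal distances means the locus is the perpendicular bisector of z1 and z2.
Midpoint = ((-8+9)/2, (3+(-7))/2) = (0.5000, -2.0000)

Perpendicular bisector through (0.5000, -2.0000)


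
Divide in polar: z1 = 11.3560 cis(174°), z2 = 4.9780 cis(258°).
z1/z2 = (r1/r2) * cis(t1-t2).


r = 11.3560 / 4.9780 = 2.2812
theta = 174° - 258° = -84° = 276° (mod 360)

2.2812 cis(276°)


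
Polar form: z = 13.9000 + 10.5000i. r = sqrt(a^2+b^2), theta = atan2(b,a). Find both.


r = sqrt(193.21+110.25) = sqrt(303.46) = 17.4201
theta = atan2(10.5, 13.9) = 37.0672 degrees

r = 17.4201, theta = 37.0672 degrees


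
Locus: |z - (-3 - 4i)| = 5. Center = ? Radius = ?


|z - z0| = r is a circle with center z0 and radius r.
Center = (-3, -4), radius = 5

Circle with center (-3, -4) and radius 5


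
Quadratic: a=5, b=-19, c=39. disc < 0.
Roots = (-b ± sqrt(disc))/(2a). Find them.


disc = (-19)^2 - 4*5*39 = 361 - 780 = -419
sqrt(|disc|) = sqrt(419) = 20.4695
Real part = 19/(2*5) = 1.9000
Imag part = 20.4695/(2*5) = 2.0469

1.9000 ± 2.0469i


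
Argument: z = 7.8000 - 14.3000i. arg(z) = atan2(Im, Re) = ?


Re = 7.8, Im = -14.3
arg = atan2(-14.3, 7.8) = -61.3895 degrees

arg(z) = -61.3895 degrees


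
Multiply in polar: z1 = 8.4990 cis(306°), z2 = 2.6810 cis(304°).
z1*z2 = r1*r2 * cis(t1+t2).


r = 8.4990 * 2.6810 = 22.7858
theta = 306° + 304° = 610° = 250° (mod 360)

22.7858 cis(250°)


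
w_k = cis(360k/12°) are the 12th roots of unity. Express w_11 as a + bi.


Angle = 360*11/12 = 330°
a = cos(330°) = 0.8660
b = sin(330°) = -0.5000

0.8660 - 0.5000i


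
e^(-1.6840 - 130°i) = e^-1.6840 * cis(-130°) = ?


e^-1.6840 = 0.1856
cos(-130°) = -0.6428
sin(-130°) = -0.766
Real = 0.1856*(-0.6428) = -0.1193
Imag = 0.1856*(-0.766) = -0.1422

-0.1193 - 0.1422i


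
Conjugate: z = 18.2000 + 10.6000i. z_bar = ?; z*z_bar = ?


z_bar = 18.2000 - 10.6000i
z*z_bar = 18.2^2 + 10.6^2 = 331.24 + 112.36 = 443.6

z_bar = 18.2000 - 10.6000i, z*z_bar = 443.6


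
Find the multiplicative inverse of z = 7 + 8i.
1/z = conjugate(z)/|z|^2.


|z|^2 = 49+64 = 113
1/z = (7 - 8i)/113

1/z = 0.0619 - 0.0708i


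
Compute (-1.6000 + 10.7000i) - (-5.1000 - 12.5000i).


Real: -1.6 + 5.1 = 3.5
Imag: 10.7 + 12.5 = 23.2

3.5000 + 23.2000i


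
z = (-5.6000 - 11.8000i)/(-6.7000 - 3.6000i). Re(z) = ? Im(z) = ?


Multiply by conjugate: (-5.6000 - 11.8000i)(-6.7000 + 3.6000i) / ((-6.7)^2 + (-3.6)^2)
Numerator real = -5.6*(-6.7) - (11.8)*(-3.6) = 80
Numerator imag = -11.8*(-6.7) - (-5.6)*(-3.6) = 58.9
Denominator = 57.85
Re(z) = 80/57.85 = 1.3829
Im(z) = 58.9/57.85 = 1.0182

Re(z) = 1.3829, Im(z) = 1.0182


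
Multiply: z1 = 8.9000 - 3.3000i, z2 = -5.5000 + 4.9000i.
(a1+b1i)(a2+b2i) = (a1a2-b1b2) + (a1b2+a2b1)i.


Real = 8.9*(-5.5) - (-3.3)*4.9 = -48.95 - (-16.17) = -32.78
Imag = 8.9*4.9 - (5.5)*(-3.3) = 43.61 + 18.15 = 61.76

-32.7800 + 61.7600i


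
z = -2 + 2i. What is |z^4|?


|z| = sqrt(4+4) = sqrt(8) = 2.8284
|z^4| = |z|^4 = (sqrt(8))^4 = 8^2 = 64

|z^4| = 64


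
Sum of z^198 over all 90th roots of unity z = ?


The roots are w_k = w^k with w = e^(2*pi*i/90), and (w^k)^198 = (w^198)^k.
So S = 1 + u + u^2 + ... + u^(89) with u = w^198.
198 = 2*90 + 18, so 198 is not a multiple of 90: u = (w^90)^2 * w^18 = w^18 ≠ 1 (w is a primitive 90th root), while u^90 = (w^90)^198 = 1.
Geometric series: S = (1 - u^90)/(1 - u) = (1 - 1)/(1 - u) = 0

S = 0


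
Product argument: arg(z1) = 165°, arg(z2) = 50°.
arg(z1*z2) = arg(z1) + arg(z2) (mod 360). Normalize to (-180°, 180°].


arg(z1*z2) = 165° + 50° = 215°
Normalized to (-180°, 180°]: -145°

-145°


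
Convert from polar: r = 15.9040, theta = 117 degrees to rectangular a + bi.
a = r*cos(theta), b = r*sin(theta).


a = 15.9040*cos(117°) = 15.9040*(-0.45399) = -7.2203
b = 15.9040*sin(117°) = 15.9040*0.89101 = 14.1706

-7.2203 + 14.1706i


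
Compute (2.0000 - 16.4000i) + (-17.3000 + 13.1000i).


Real: 2 - 17.3 = -15.3
Imag: -16.4 + 13.1 = -3.3

-15.3000 - 3.3000i


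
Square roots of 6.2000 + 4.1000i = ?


|z| = sqrt(38.44+16.81) = 7.4330
sqrt((|z|+a)/2) = sqrt((7.4330+6.2)/2) = sqrt(6.8165) = 2.6108
sqrt((|z|-a)/2) = sqrt((7.4330-6.2)/2) = sqrt(0.6165) = 0.7852

±(2.6108 + 0.7852i) i.e. 2.6108 + 0.7852i and -2.6108 - 0.7852i


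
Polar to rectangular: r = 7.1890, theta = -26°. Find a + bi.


a = 7.1890*cos(-26°) = 7.1890*0.89879 = 6.4614
b = 7.1890*sin(-26°) = 7.1890*(-0.43837115) = -3.1515

6.4614 - 3.1515i


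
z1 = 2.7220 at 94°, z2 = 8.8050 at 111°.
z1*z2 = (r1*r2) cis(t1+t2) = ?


r = 2.7220 * 8.8050 = 23.9672
theta = 94° + 111° = 205° = 205° (mod 360)

23.9672 cis(205°)


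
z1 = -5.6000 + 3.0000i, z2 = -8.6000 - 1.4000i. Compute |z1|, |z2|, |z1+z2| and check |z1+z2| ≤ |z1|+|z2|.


|z1| = sqrt((-5.6)^2 + 3^2) = sqrt(40.36) = 6.3530
|z2| = sqrt((-8.6)^2 + (-1.4)^2) = sqrt(75.92) = 8.7132
z1+z2 = -14.2000 + 1.6000i
|z1+z2| = sqrt(204.2) = 14.2899
|z1|+|z2| = 6.3530 + 8.7132 = 15.0662

|z1+z2| = 14.2899 ≤ |z1|+|z2| = 15.0662 (verified)


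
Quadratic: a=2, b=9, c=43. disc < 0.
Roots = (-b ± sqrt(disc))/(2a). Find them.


disc = 9^2 - 4*2*43 = 81 - 344 = -263
sqrt(|disc|) = sqrt(263) = 16.2173
Real part = -9/(2*2) = -2.2500
Imag part = 16.2173/(2*2) = 4.0543

-2.2500 ± 4.0543i


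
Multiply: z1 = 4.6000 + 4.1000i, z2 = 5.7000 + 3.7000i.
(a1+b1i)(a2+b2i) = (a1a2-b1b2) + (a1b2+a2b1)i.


Real = 4.6*5.7 - 4.1*3.7 = 26.22 - 15.17 = 11.05
Imag = 4.6*3.7 + 5.7*4.1 = 17.02 + 23.37 = 40.39

11.0500 + 40.3900i


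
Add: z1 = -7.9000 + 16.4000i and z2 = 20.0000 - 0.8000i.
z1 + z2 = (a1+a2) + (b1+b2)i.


Real: -7.9 + 20 = 12.1
Imag: 16.4 - 0.8 = 15.6

12.1000 + 15.6000i


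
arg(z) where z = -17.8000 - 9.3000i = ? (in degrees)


Re = -17.8, Im = -9.3
arg = atan2(-9.3, -17.8) = -152.4142 degrees

arg(z) = -152.4142 degrees


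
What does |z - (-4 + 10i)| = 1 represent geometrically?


|z - z0| = r is a circle with center z0 and radius r.
Center = (-4, 10), radius = 1

Circle with center (-4, 10) and radius 1


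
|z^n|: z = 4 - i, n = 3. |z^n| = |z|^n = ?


|z| = sqrt(16+1) = sqrt(17) = 4.1231
|z^3| = |z|^3 = (sqrt(17))^3 = 17*sqrt(17)

|z^3| = 17*sqrt(17) ≈ 70.0928


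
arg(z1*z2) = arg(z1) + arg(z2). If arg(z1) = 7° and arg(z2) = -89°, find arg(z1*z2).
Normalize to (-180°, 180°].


arg(z1*z2) = 7° - 89° = -82°
Normalized to (-180°, 180°]: -82°

-82°


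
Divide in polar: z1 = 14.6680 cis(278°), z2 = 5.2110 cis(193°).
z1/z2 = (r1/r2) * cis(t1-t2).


r = 14.6680 / 5.2110 = 2.8148
theta = 278° - 193° = 85° = 85° (mod 360)

2.8148 cis(85°)


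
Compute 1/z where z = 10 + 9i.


|z|^2 = 100+81 = 181
1/z = (10 - 9i)/181

1/z = 0.0552 - 0.0497i


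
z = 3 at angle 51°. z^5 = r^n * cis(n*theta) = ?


r^5 = 3^5 = 243
n*theta = 5*51° = 255° = 255° (mod 360)
a = 243*cos(255°) = -62.8930
b = 243*sin(255°) = -234.7200

243 cis(255°) = -62.8930 - 234.7200i


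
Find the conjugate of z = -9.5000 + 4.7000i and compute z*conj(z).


z_bar = -9.5000 - 4.7000i
z*z_bar = (-9.5)^2 + 4.7^2 = 90.25 + 22.09 = 112.34

z_bar = -9.5000 - 4.7000i, z*z_bar = 112.34


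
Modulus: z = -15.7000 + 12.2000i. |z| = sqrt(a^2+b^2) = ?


|z| = sqrt((-15.7)^2 + 12.2^2) = sqrt(246.49 + 148.84) = sqrt(395.33) = 19.8829

|z| = 19.8829


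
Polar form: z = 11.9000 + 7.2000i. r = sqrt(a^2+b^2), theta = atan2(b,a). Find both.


r = sqrt(141.61+51.84) = sqrt(193.45) = 13.9086
theta = atan2(7.2, 11.9) = 31.1757 degrees

r = 13.9086, theta = 31.1757 degrees


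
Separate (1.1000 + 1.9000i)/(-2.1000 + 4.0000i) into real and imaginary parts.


Multiply by conjugate: (1.1000 + 1.9000i)(-2.1000 - 4.0000i) / ((-2.1)^2 + 4^2)
Numerator real = 1.1*(-2.1) + 1.9*4 = 5.29
Numerator imag = 1.9*(-2.1) - 1.1*4 = -8.39
Denominator = 20.41
Re(z) = 5.29/20.41 = 0.2592
Im(z) = -8.39/20.41 = -0.4111

Re(z) = 0.2592, Im(z) = -0.4111


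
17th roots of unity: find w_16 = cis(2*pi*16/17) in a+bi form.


Angle = 360*16/17 = 338.8235°
a = cos(338.8235°) = 0.9325
b = sin(338.8235°) = -0.3612

0.9325 - 0.3612i


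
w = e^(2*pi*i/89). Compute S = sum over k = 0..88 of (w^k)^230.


The roots are w_k = w^k with w = e^(2*pi*i/89), and (w^k)^230 = (w^230)^k.
So S = 1 + u + u^2 + ... + u^(88) with u = w^230.
230 = 2*89 + 52, so 230 is not a multiple of 89: u = (w^89)^2 * w^52 = w^52 ≠ 1 (w is a primitive 89th root), while u^89 = (w^89)^230 = 1.
Geometric series: S = (1 - u^89)/(1 - u) = (1 - 1)/(1 - u) = 0

S = 0


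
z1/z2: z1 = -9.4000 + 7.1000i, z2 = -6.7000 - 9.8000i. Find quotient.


Conjugate of z2 = -6.7000 + 9.8000i
Numerator: (-9.4000 + 7.1000i)(-6.7000 + 9.8000i) = -6.6000 - 139.6900i
Denominator: (-6.7)^2 + (-9.8)^2 = 140.93
Result = (-6.6000 - 139.6900i)/140.93

-0.0468 - 0.9912i


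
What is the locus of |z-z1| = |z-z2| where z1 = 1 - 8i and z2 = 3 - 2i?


Equal distances means the locus is the perpendicular bisector of z1 and z2.
Midpoint = ((1+3)/2, (-8+(-2))/2) = (2.0000, -5.0000)

Perpendicular bisector through (2.0000, -5.0000)


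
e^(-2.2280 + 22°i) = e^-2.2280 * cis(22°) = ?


e^-2.2280 = 0.10774
cos(22°) = 0.9272
sin(22°) = 0.3746
Real = 0.10774*0.9272 = 0.0999
Imag = 0.10774*0.3746 = 0.0404

0.0999 + 0.0404i


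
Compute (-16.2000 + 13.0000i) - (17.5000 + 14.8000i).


Real: -16.2 - 17.5 = -33.7
Imag: 13 - 14.8 = -1.8

-33.7000 - 1.8000i


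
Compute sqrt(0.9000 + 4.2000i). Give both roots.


|z| = sqrt(0.81+17.64) = 4.2953
sqrt((|z|+a)/2) = sqrt((4.2953+0.9)/2) = sqrt(2.5977) = 1.6117
sqrt((|z|-a)/2) = sqrt((4.2953-0.9)/2) = sqrt(1.6977) = 1.3029

±(1.6117 + 1.3029i) i.e. 1.6117 + 1.3029i and -1.6117 - 1.3029i


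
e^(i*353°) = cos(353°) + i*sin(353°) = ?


cos(353°) = 0.9925
sin(353°) = -0.1219

e^(i*353°) = 0.9925 - 0.1219i


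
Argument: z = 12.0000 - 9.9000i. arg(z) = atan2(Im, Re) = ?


Re = 12, Im = -9.9
arg = atan2(-9.9, 12) = -39.5226 degrees

arg(z) = -39.5226 degrees


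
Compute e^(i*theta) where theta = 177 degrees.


cos(177°) = -0.9986
sin(177°) = 0.0523

e^(i*177°) = -0.9986 + 0.0523i


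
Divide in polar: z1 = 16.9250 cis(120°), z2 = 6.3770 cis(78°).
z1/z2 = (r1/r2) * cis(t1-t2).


r = 16.9250 / 6.3770 = 2.6541
theta = 120° - 78° = 42° = 42° (mod 360)

2.6541 cis(42°)


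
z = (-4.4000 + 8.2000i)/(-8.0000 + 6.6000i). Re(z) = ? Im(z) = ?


Multiply by conjugate: (-4.4000 + 8.2000i)(-8.0000 - 6.6000i) / ((-8)^2 + 6.6^2)
Numerator real = -4.4*(-8) + 8.2*6.6 = 89.32
Numerator imag = 8.2*(-8) - (-4.4)*6.6 = -36.56
Denominator = 107.56
Re(z) = 89.32/107.56 = 0.8304
Im(z) = -36.56/107.56 = -0.3399

Re(z) = 0.8304, Im(z) = -0.3399


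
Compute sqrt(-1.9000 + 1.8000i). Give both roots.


|z| = sqrt(3.61+3.24) = 2.6173
sqrt((|z|+a)/2) = sqrt((2.6173+(-1.9))/2) = sqrt(0.3586) = 0.5989
sqrt((|z|-a)/2) = sqrt((2.6173-(-1.9))/2) = sqrt(2.2586) = 1.5029

±(0.5989 + 1.5029i) i.e. 0.5989 + 1.5029i and -0.5989 - 1.5029i


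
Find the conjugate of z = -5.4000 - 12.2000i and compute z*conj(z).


z_bar = -5.4000 + 12.2000i
z*z_bar = (-5.4)^2 + (-12.2)^2 = 29.16 + 148.84 = 178

z_bar = -5.4000 + 12.2000i, z*z_bar = 178


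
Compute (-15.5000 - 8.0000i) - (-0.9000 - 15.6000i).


Real: -15.5 + 0.9 = -14.6
Imag: -8 + 15.6 = 7.6

-14.6000 + 7.6000i


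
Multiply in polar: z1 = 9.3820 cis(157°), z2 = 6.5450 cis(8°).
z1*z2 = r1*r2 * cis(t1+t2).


r = 9.3820 * 6.5450 = 61.4052
theta = 157° + 8° = 165° = 165° (mod 360)

61.4052 cis(165°)


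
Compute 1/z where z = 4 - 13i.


|z|^2 = 16+169 = 185
1/z = (4 + 13i)/185

1/z = 0.0216 + 0.0703i


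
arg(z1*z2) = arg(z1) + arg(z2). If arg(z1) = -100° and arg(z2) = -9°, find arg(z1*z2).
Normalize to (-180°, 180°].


arg(z1*z2) = -100° - 9° = -109°
Normalized to (-180°, 180°]: -109°

-109°


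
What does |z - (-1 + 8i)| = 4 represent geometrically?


|z - z0| = r is a circle with center z0 and radius r.
Center = (-1, 8), radius = 4

Circle with center (-1, 8) and radius 4


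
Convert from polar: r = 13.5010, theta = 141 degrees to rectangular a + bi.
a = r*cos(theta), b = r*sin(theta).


a = 13.5010*cos(141°) = 13.5010*(-0.777146) = -10.4922
b = 13.5010*sin(141°) = 13.5010*0.6293204 = 8.4965

-10.4922 + 8.4965i


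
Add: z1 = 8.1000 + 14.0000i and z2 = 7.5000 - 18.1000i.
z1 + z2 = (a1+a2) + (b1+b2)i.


Real: 8.1 + 7.5 = 15.6
Imag: 14 - 18.1 = -4.1

15.6000 - 4.1000i


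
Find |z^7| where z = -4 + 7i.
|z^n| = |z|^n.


|z| = sqrt(16+49) = sqrt(65) = 8.0623
|z^7| = |z|^7 = (sqrt(65))^7 = 65^3 * sqrt(65) = 274625*sqrt(65)

|z^7| = 274625*sqrt(65) ≈ 2214097.5341


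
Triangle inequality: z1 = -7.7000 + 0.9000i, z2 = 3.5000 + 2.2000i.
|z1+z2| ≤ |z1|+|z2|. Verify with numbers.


|z1| = sqrt((-7.7)^2 + 0.9^2) = sqrt(60.1) = 7.7524
|z2| = sqrt(3.5^2 + 2.2^2) = sqrt(17.09) = 4.1340
z1+z2 = -4.2000 + 3.1000i
|z1+z2| = sqrt(27.25) = 5.2202
|z1|+|z2| = 7.7524 + 4.1340 = 11.8864

|z1+z2| = 5.2202 ≤ |z1|+|z2| = 11.8864 (verified)


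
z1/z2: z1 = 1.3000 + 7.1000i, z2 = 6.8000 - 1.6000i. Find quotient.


Conjugate of z2 = 6.8000 + 1.6000i
Numerator: (1.3000 + 7.1000i)(6.8000 + 1.6000i) = -2.5200 + 50.3600i
Denominator: 6.8^2 + (-1.6)^2 = 48.8
Result = (-2.5200 + 50.3600i)/48.8

-0.0516 + 1.0320i


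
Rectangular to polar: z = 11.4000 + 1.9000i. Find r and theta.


r = sqrt(129.96+3.61) = sqrt(133.57) = 11.5572
theta = atan2(1.9, 11.4) = 9.4623 degrees

r = 11.5572, theta = 9.4623 degrees


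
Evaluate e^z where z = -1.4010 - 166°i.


e^-1.4010 = 0.24635
cos(-166°) = -0.9703
sin(-166°) = -0.2419
Real = 0.24635*(-0.9703) = -0.2390
Imag = 0.24635*(-0.2419) = -0.0596

-0.2390 - 0.0596i


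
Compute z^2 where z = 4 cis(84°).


r^2 = 4^2 = 16
n*theta = 2*84° = 168° = 168° (mod 360)
a = 16*cos(168°) = -15.6504
b = 16*sin(168°) = 3.3266

16 cis(168°) = -15.6504 + 3.3266i


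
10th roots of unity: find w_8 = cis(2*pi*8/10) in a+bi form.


Angle = 360*8/10 = 288°
a = cos(288°) = 0.3090
b = sin(288°) = -0.9511

0.3090 - 0.9511i


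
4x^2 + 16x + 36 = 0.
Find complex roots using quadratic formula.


disc = 16^2 - 4*4*36 = 256 - 576 = -320
sqrt(|disc|) = sqrt(320) = 17.8885
Real part = -16/(2*4) = -2.0000
Imag part = 17.8885/(2*4) = 2.2361

-2.0000 ± 2.2361i


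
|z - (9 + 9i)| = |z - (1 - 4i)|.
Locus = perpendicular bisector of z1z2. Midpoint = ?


Equal distances means the locus is the perpendicular bisector of z1 and z2.
Midpoint = ((9+1)/2, (9+(-4))/2) = (5.0000, 2.5000)

Perpendicular bisector through (5.0000, 2.5000)


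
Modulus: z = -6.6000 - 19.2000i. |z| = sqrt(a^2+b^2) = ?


|z| = sqrt((-6.6)^2 + (-19.2)^2) = sqrt(43.56 + 368.64) = sqrt(412.2) = 20.3027

|z| = 20.3027


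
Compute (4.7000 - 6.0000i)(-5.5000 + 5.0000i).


Real = 4.7*(-5.5) - (-6)*5 = -25.85 - (-30) = 4.15
Imag = 4.7*5 - (5.5)*(-6) = 23.5 + 33 = 56.5

4.1500 + 56.5000i


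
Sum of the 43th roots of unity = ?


The sum of all 43th roots of unity is 0.
Geometric series: (1 - w^43)/(1 - w) = (1-1)/(1-w) = 0 since w^43 = 1, w ≠ 1.
Alternatively: coefficient of z^42 in z^43 - 1 is 0.

0


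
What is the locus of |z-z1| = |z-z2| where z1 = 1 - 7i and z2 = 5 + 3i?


Equal distances means the locus is the perpendicular bisector of z1 and z2.
Midpoint = ((1+5)/2, (-7+3)/2) = (3.0000, -2.0000)

Perpendicular bisector through (3.0000, -2.0000)


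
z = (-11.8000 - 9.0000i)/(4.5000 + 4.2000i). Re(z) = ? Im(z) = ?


Multiply by conjugate: (-11.8000 - 9.0000i)(4.5000 - 4.2000i) / (4.5^2 + 4.2^2)
Numerator real = -11.8*4.5 - (9)*4.2 = -90.9
Numerator imag = -9*4.5 - (-11.8)*4.2 = 9.06
Denominator = 37.89
Re(z) = -90.9/37.89 = -2.3990
Im(z) = 9.06/37.89 = 0.2391

Re(z) = -2.3990, Im(z) = 0.2391


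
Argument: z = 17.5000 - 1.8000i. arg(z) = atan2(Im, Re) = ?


Re = 17.5, Im = -1.8
arg = atan2(-1.8, 17.5) = -5.8726 degrees

arg(z) = -5.8726 degrees


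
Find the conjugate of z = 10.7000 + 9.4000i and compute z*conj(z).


z_bar = 10.7000 - 9.4000i
z*z_bar = 10.7^2 + 9.4^2 = 114.49 + 88.36 = 202.85

z_bar = 10.7000 - 9.4000i, z*z_bar = 202.85


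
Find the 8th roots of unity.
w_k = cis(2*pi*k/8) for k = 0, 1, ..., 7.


The 8th roots of unity are cis(360k/8°) for k=0..7
Angle step = 360/8 = 45°
Primitive root: cis(45°)
Primitive root = 0.7071 + 0.7071i

8 roots at angles: 0°, 45°, 90°, 135°, 180°, 225°, 270°, 315°


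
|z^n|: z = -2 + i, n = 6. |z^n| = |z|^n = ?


|z| = sqrt(4+1) = sqrt(5) = 2.2361
|z^6| = |z|^6 = (sqrt(5))^6 = 5^3 = 125

|z^6| = 125


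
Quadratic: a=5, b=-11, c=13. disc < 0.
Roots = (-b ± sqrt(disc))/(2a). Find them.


disc = (-11)^2 - 4*5*13 = 121 - 260 = -139
sqrt(|disc|) = sqrt(139) = 11.7898
Real part = 11/(2*5) = 1.1000
Imag part = 11.7898/(2*5) = 1.1790

1.1000 ± 1.1790i


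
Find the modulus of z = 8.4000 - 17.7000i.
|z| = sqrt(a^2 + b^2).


|z| = sqrt(8.4^2 + (-17.7)^2) = sqrt(70.56 + 313.29) = sqrt(383.85) = 19.5921

|z| = 19.5921


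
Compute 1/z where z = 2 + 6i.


|z|^2 = 4+36 = 40
1/z = (2 - 6i)/40

1/z = 0.0500 - 0.1500i


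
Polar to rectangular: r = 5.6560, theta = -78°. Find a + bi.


a = 5.6560*cos(-78°) = 5.6560*0.2079 = 1.1759
b = 5.6560*sin(-78°) = 5.6560*(-0.97815) = -5.5324

1.1759 - 5.5324i


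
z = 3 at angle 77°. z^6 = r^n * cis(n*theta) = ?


r^6 = 3^6 = 729
n*theta = 6*77° = 462° = 102° (mod 360)
a = 729*cos(102°) = -151.5676
b = 729*sin(102°) = 713.0696

729 cis(102°) = -151.5676 + 713.0696i


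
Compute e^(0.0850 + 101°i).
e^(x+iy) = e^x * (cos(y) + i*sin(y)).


e^0.0850 = 1.0887
cos(101°) = -0.1908
sin(101°) = 0.9816
Real = 1.0887*(-0.1908) = -0.2077
Imag = 1.0887*0.9816 = 1.0687

-0.2077 + 1.0687i


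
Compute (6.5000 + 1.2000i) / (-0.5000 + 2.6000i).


Conjugate of z2 = -0.5000 - 2.6000i
Numerator: (6.5000 + 1.2000i)(-0.5000 - 2.6000i) = -0.1300 - 17.5000i
Denominator: (-0.5)^2 + 2.6^2 = 7.01
Result = (-0.1300 - 17.5000i)/7.01

-0.0185 - 2.4964i


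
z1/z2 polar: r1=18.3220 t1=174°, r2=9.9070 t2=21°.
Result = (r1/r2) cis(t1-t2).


r = 18.3220 / 9.9070 = 1.8494
theta = 174° - 21° = 153° = 153° (mod 360)

1.8494 cis(153°)


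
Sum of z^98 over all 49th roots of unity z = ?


The roots are w_k = w^k with w = e^(2*pi*i/49), and (w^k)^98 = (w^98)^k.
So S = 1 + u + u^2 + ... + u^(48) with u = w^98.
98 = 2*49 + 0, so 98 is a multiple of 49 and u = (w^49)^2 = 1.
Every one of the 49 terms equals 1: S = 49

S = 49


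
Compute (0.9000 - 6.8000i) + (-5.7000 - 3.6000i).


Real: 0.9 - 5.7 = -4.8
Imag: -6.8 - 3.6 = -10.4

-4.8000 - 10.4000i


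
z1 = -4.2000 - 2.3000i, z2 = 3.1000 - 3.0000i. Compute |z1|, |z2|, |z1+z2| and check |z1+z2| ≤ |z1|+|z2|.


|z1| = sqrt((-4.2)^2 + (-2.3)^2) = sqrt(22.93) = 4.7885
|z2| = sqrt(3.1^2 + (-3)^2) = sqrt(18.61) = 4.3139
z1+z2 = -1.1000 - 5.3000i
|z1+z2| = sqrt(29.3) = 5.4129
|z1|+|z2| = 4.7885 + 4.3139 = 9.1024

|z1+z2| = 5.4129 ≤ |z1|+|z2| = 9.1024 (verified)


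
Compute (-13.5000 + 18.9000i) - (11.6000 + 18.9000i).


Real: -13.5 - 11.6 = -25.1
Imag: 18.9 - 18.9 = 0

-25.1000


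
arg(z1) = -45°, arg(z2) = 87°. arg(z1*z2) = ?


arg(z1*z2) = -45° + 87° = 42°
Normalized to (-180°, 180°]: 42°

42°


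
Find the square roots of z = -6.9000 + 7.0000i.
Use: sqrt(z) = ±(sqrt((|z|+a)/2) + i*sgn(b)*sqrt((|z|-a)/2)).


|z| = sqrt(47.61+49) = 9.8290
sqrt((|z|+a)/2) = sqrt((9.8290+(-6.9))/2) = sqrt(1.4645) = 1.2102
sqrt((|z|-a)/2) = sqrt((9.8290-(-6.9))/2) = sqrt(8.3645) = 2.8921

±(1.2102 + 2.8921i) i.e. 1.2102 + 2.8921i and -1.2102 - 2.8921i


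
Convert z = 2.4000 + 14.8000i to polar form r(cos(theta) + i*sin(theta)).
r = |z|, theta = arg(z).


r = sqrt(5.76+219.04) = sqrt(224.8) = 14.9933
theta = atan2(14.8, 2.4) = 80.7890 degrees

r = 14.9933, theta = 80.7890 degrees


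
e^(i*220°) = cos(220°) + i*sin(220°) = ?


cos(220°) = -0.7660
sin(220°) = -0.6428

e^(i*220°) = -0.7660 - 0.6428i


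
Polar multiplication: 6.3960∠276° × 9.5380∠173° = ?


r = 6.3960 * 9.5380 = 61.0050
theta = 276° + 173° = 449° = 89° (mod 360)

61.0050 cis(89°)


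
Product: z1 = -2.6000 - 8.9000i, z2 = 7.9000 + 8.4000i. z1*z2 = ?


Real = -2.6*7.9 - (-8.9)*8.4 = -20.54 - (-74.76) = 54.22
Imag = -2.6*8.4 + 7.9*(-8.9) = -21.84 - (70.31) = -92.15

54.2200 - 92.1500i


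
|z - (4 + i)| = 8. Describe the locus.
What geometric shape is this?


|z - z0| = r is a circle with center z0 and radius r.
Center = (4, 1), radius = 8

Circle with center (4, 1) and radius 8


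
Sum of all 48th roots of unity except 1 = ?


With w = e^(2*pi*i/48), all 48 of the 48th roots of unity w^0 = 1, w, ..., w^(47) sum to 0: 1 + w + ... + w^(47) = (1 - w^48)/(1 - w) = 0 since w^48 = 1, w ≠ 1.
Removing the root 1: w + w^2 + ... + w^(47) = 0 - 1 = -1

Sum = -1


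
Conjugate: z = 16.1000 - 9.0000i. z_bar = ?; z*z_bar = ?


z_bar = 16.1000 + 9.0000i
z*z_bar = 16.1^2 + (-9)^2 = 259.21 + 81 = 340.21

z_bar = 16.1000 + 9.0000i, z*z_bar = 340.21


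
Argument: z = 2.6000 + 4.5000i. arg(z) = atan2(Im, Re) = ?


Re = 2.6, Im = 4.5
arg = atan2(4.5, 2.6) = 59.9816 degrees

arg(z) = 59.9816 degrees


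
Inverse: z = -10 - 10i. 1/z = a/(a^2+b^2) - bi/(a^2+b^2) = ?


|z|^2 = 100+100 = 200
1/z = (-10 + 10i)/200

1/z = -0.0500 + 0.0500i


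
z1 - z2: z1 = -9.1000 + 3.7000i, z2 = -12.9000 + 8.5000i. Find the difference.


Real: -9.1 + 12.9 = 3.8
Imag: 3.7 - 8.5 = -4.8

3.8000 - 4.8000i


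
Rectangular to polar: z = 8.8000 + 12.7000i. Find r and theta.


r = sqrt(77.44+161.29) = sqrt(238.73) = 15.4509
theta = atan2(12.7, 8.8) = 55.2814 degrees

r = 15.4509, theta = 55.2814 degrees


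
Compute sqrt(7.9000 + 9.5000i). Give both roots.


|z| = sqrt(62.41+90.25) = 12.3556
sqrt((|z|+a)/2) = sqrt((12.3556+7.9)/2) = sqrt(10.1278) = 3.1824
sqrt((|z|-a)/2) = sqrt((12.3556-7.9)/2) = sqrt(2.2278) = 1.4926

±(3.1824 + 1.4926i) i.e. 3.1824 + 1.4926i and -3.1824 - 1.4926i


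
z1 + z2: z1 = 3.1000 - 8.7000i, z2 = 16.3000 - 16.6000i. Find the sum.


Real: 3.1 + 16.3 = 19.4
Imag: -8.7 - 16.6 = -25.3

19.4000 - 25.3000i


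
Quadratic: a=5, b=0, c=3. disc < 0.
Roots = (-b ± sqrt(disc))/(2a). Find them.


disc = 0^2 - 4*5*3 = 0 - 60 = -60
sqrt(|disc|) = sqrt(60) = 7.7460
Real part = 0/(2*5) = 0
Imag part = 7.7460/(2*5) = 0.7746

0 ± 0.7746i


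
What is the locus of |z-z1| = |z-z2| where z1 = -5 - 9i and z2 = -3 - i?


Equal distances means the locus is the perpendicular bisector of z1 and z2.
Midpoint = ((-5+(-3))/2, (-9+(-1))/2) = (-4.0000, -5.0000)

Perpendicular bisector through (-4.0000, -5.0000)


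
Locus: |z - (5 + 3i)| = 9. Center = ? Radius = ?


|z - z0| = r is a circle with center z0 and radius r.
Center = (5, 3), radius = 9

Circle with center (5, 3) and radius 9


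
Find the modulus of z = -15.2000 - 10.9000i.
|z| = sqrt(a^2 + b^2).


|z| = sqrt((-15.2)^2 + (-10.9)^2) = sqrt(231.04 + 118.81) = sqrt(349.85) = 18.7043

|z| = 18.7043


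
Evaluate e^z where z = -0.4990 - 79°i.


e^-0.4990 = 0.60714
cos(-79°) = 0.1908
sin(-79°) = -0.9816
Real = 0.60714*0.1908 = 0.1158
Imag = 0.60714*(-0.9816) = -0.5960

0.1158 - 0.5960i


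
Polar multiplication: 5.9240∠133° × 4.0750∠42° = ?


r = 5.9240 * 4.0750 = 24.1403
theta = 133° + 42° = 175° = 175° (mod 360)

24.1403 cis(175°)


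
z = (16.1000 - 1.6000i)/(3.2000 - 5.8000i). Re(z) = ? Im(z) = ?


Multiply by conjugate: (16.1000 - 1.6000i)(3.2000 + 5.8000i) / (3.2^2 + (-5.8)^2)
Numerator real = 16.1*3.2 - (1.6)*(-5.8) = 60.8
Numerator imag = -1.6*3.2 - 16.1*(-5.8) = 88.26
Denominator = 43.88
Re(z) = 60.8/43.88 = 1.3856
Im(z) = 88.26/43.88 = 2.0114

Re(z) = 1.3856, Im(z) = 2.0114


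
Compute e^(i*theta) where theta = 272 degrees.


cos(272°) = 0.0349
sin(272°) = -0.9994

e^(i*272°) = 0.0349 - 0.9994i


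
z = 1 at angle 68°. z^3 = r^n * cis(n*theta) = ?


r^3 = 1^3 = 1
n*theta = 3*68° = 204° = 204° (mod 360)
a = 1*cos(204°) = -0.9135
b = 1*sin(204°) = -0.4067

1 cis(204°) = -0.9135 - 0.4067i


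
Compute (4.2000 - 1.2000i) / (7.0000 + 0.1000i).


Conjugate of z2 = 7.0000 - 0.1000i
Numerator: (4.2000 - 1.2000i)(7.0000 - 0.1000i) = 29.2800 - 8.8200i
Denominator: 7^2 + 0.1^2 = 49.01
Result = (29.2800 - 8.8200i)/49.01

0.5974 - 0.1800i


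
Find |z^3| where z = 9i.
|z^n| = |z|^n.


|z| = sqrt(0+81) = sqrt(81) = 9
|z^3| = |z|^3 = 9^3 = 729

|z^3| = 729


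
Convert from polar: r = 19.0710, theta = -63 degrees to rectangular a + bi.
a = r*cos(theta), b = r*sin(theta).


a = 19.0710*cos(-63°) = 19.0710*0.4539905 = 8.6581
b = 19.0710*sin(-63°) = 19.0710*(-0.891007) = -16.9924

8.6581 - 16.9924i


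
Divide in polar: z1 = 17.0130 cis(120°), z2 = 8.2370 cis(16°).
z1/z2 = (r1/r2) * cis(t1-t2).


r = 17.0130 / 8.2370 = 2.0654
theta = 120° - 16° = 104° = 104° (mod 360)

2.0654 cis(104°)


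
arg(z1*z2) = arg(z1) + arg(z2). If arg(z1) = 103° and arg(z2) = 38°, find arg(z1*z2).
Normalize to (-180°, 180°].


arg(z1*z2) = 103° + 38° = 141°
Normalized to (-180°, 180°]: 141°

141°


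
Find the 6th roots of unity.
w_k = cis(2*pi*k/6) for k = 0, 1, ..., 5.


The 6th roots of unity are cis(360k/6°) for k=0..5
Angle step = 360/6 = 60°
Primitive root: cis(60°)
Primitive root = 0.5000 + 0.8660i

6 roots at angles: 0°, 60°, 120°, 180°, 240°, 300°


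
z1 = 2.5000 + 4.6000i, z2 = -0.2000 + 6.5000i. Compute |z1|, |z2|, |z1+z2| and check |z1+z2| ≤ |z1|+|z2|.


|z1| = sqrt(2.5^2 + 4.6^2) = sqrt(27.41) = 5.2355
|z2| = sqrt((-0.2)^2 + 6.5^2) = sqrt(42.29) = 6.5031
z1+z2 = 2.3000 + 11.1000i
|z1+z2| = sqrt(128.5) = 11.3358
|z1|+|z2| = 5.2355 + 6.5031 = 11.7386

|z1+z2| = 11.3358 ≤ |z1|+|z2| = 11.7386 (verified)


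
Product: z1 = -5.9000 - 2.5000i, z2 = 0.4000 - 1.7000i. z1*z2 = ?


Real = -5.9*0.4 - (-2.5)*(-1.7) = -2.36 - 4.25 = -6.61
Imag = -5.9*(-1.7) + 0.4*(-2.5) = 10.03 - (1) = 9.03

-6.6100 + 9.0300i


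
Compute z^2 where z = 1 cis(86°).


r^2 = 1^2 = 1
n*theta = 2*86° = 172° = 172° (mod 360)
a = 1*cos(172°) = -0.9903
b = 1*sin(172°) = 0.1392

1 cis(172°) = -0.9903 + 0.1392i


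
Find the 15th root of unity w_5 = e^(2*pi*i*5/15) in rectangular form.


Angle = 360*5/15 = 120°
a = cos(120°) = -0.5000
b = sin(120°) = 0.8660

-0.5000 + 0.8660i


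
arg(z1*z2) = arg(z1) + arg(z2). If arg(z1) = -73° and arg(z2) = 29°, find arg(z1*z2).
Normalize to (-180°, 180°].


arg(z1*z2) = -73° + 29° = -44°
Normalized to (-180°, 180°]: -44°

-44°


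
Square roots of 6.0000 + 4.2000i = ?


|z| = sqrt(36+17.64) = 7.3239
sqrt((|z|+a)/2) = sqrt((7.3239+6)/2) = sqrt(6.6620) = 2.5811
sqrt((|z|-a)/2) = sqrt((7.3239-6)/2) = sqrt(0.6620) = 0.8136

±(2.5811 + 0.8136i) i.e. 2.5811 + 0.8136i and -2.5811 - 0.8136i


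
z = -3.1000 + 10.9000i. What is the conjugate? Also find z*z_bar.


z_bar = -3.1000 - 10.9000i
z*z_bar = (-3.1)^2 + 10.9^2 = 9.61 + 118.81 = 128.42

z_bar = -3.1000 - 10.9000i, z*z_bar = 128.42


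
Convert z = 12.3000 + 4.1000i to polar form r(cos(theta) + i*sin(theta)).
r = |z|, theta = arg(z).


r = sqrt(151.29+16.81) = sqrt(168.1) = 12.9653
theta = atan2(4.1, 12.3) = 18.4349 degrees

r = 12.9653, theta = 18.4349 degrees


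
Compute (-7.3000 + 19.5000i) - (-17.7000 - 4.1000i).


Real: -7.3 + 17.7 = 10.4
Imag: 19.5 + 4.1 = 23.6

10.4000 + 23.6000i


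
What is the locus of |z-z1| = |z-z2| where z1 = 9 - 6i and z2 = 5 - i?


Equal distances means the locus is the perpendicular bisector of z1 and z2.
Midpoint = ((9+5)/2, (-6+(-1))/2) = (7.0000, -3.5000)

Perpendicular bisector through (7.0000, -3.5000)


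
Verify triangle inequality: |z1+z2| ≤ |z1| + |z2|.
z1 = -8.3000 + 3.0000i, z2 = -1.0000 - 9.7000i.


|z1| = sqrt((-8.3)^2 + 3^2) = sqrt(77.89) = 8.8255
|z2| = sqrt((-1)^2 + (-9.7)^2) = sqrt(95.09) = 9.7514
z1+z2 = -9.3000 - 6.7000i
|z1+z2| = sqrt(131.38) = 11.4621
|z1|+|z2| = 8.8255 + 9.7514 = 18.5769

|z1+z2| = 11.4621 ≤ |z1|+|z2| = 18.5769 (verified)


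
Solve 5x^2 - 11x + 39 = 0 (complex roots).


disc = (-11)^2 - 4*5*39 = 121 - 780 = -659
sqrt(|disc|) = sqrt(659) = 25.6710
Real part = 11/(2*5) = 1.1000
Imag part = 25.6710/(2*5) = 2.5671

1.1000 ± 2.5671i


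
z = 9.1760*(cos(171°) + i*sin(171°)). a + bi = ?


a = 9.1760*cos(171°) = 9.1760*(-0.98769) = -9.0630
b = 9.1760*sin(171°) = 9.1760*0.15643 = 1.4354

-9.0630 + 1.4354i


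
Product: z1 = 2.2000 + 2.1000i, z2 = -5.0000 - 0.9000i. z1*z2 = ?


Real = 2.2*(-5) - 2.1*(-0.9) = -11 - (-1.89) = -9.11
Imag = 2.2*(-0.9) - (5)*2.1 = -1.98 - (10.5) = -12.48

-9.1100 - 12.4800i


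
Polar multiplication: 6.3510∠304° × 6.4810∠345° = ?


r = 6.3510 * 6.4810 = 41.1608
theta = 304° + 345° = 649° = 289° (mod 360)

41.1608 cis(289°)


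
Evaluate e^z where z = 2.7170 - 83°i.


e^2.7170 = 15.1348
cos(-83°) = 0.12187
sin(-83°) = -0.99255
Real = 15.1348*0.12187 = 1.8445
Imag = 15.1348*(-0.99255) = -15.0220

1.8445 - 15.0220i


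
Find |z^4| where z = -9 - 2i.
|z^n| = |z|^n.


|z| = sqrt(81+4) = sqrt(85) = 9.2195
|z^4| = |z|^4 = (sqrt(85))^4 = 85^2 = 7225

|z^4| = 7225


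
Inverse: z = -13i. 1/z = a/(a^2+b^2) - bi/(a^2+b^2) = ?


|z|^2 = 0+169 = 169
1/z = (0 + 13i)/169

1/z = 0 + 0.0769i


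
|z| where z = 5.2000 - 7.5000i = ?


|z| = sqrt(5.2^2 + (-7.5)^2) = sqrt(27.04 + 56.25) = sqrt(83.29) = 9.1263

|z| = 9.1263


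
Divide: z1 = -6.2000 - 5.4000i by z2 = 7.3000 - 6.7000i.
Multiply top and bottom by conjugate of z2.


Conjugate of z2 = 7.3000 + 6.7000i
Numerator: (-6.2000 - 5.4000i)(7.3000 + 6.7000i) = -9.0800 - 80.9600i
Denominator: 7.3^2 + (-6.7)^2 = 98.18
Result = (-9.0800 - 80.9600i)/98.18

-0.0925 - 0.8246i


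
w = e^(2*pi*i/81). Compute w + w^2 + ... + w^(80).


With w = e^(2*pi*i/81), all 81 of the 81th roots of unity w^0 = 1, w, ..., w^(80) sum to 0: 1 + w + ... + w^(80) = (1 - w^81)/(1 - w) = 0 since w^81 = 1, w ≠ 1.
Removing the root 1: w + w^2 + ... + w^(80) = 0 - 1 = -1

Sum = -1


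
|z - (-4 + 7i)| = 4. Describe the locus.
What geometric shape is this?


|z - z0| = r is a circle with center z0 and radius r.
Center = (-4, 7), radius = 4

Circle with center (-4, 7) and radius 4


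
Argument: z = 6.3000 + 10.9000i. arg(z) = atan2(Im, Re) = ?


Re = 6.3, Im = 10.9
arg = atan2(10.9, 6.3) = 59.9729 degrees

arg(z) = 59.9729 degrees


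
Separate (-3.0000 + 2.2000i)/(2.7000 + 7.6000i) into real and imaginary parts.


Multiply by conjugate: (-3.0000 + 2.2000i)(2.7000 - 7.6000i) / (2.7^2 + 7.6^2)
Numerator real = -3*2.7 + 2.2*7.6 = 8.62
Numerator imag = 2.2*2.7 - (-3)*7.6 = 28.74
Denominator = 65.05
Re(z) = 8.62/65.05 = 0.1325
Im(z) = 28.74/65.05 = 0.4418

Re(z) = 0.1325, Im(z) = 0.4418


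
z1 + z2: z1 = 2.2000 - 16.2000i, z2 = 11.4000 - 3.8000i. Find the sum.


Real: 2.2 + 11.4 = 13.6
Imag: -16.2 - 3.8 = -20

13.6000 - 20.0000i


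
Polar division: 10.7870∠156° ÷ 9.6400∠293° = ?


r = 10.7870 / 9.6400 = 1.1190
theta = 156° - 293° = -137° = 223° (mod 360)

1.1190 cis(223°)


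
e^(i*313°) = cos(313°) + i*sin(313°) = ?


cos(313°) = 0.6820
sin(313°) = -0.7314

e^(i*313°) = 0.6820 - 0.7314i


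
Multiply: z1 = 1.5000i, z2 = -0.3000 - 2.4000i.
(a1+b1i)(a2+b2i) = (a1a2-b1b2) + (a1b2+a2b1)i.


Real = 0*(-0.3) - 1.5*(-2.4) = 0 - (-3.6) = 3.6
Imag = 0*(-2.4) - (0.3)*1.5 = 0 - (0.45) = -0.45

3.6000 - 0.4500i


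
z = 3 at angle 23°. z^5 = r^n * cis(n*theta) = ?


r^5 = 3^5 = 243
n*theta = 5*23° = 115° = 115° (mod 360)
a = 243*cos(115°) = -102.6962
b = 243*sin(115°) = 220.2328

243 cis(115°) = -102.6962 + 220.2328i


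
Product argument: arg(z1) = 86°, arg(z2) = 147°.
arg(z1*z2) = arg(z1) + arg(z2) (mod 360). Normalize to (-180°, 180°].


arg(z1*z2) = 86° + 147° = 233°
Normalized to (-180°, 180°]: -127°

-127°


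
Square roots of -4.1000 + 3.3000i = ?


|z| = sqrt(16.81+10.89) = 5.2631
sqrt((|z|+a)/2) = sqrt((5.2631+(-4.1))/2) = sqrt(0.5815) = 0.7626
sqrt((|z|-a)/2) = sqrt((5.2631-(-4.1))/2) = sqrt(4.6815) = 2.1637

±(0.7626 + 2.1637i) i.e. 0.7626 + 2.1637i and -0.7626 - 2.1637i


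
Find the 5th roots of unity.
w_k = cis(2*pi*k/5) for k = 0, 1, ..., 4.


The 5th roots of unity are cis(360k/5°) for k=0..4
Angle step = 360/5 = 72°
Primitive root: cis(72°)
Primitive root = 0.3090 + 0.9511i

5 roots at angles: 0°, 72°, 144°, 216°, 288°


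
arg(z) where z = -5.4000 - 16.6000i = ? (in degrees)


Re = -5.4, Im = -16.6
arg = atan2(-16.6, -5.4) = -108.0198 degrees

arg(z) = -108.0198 degrees


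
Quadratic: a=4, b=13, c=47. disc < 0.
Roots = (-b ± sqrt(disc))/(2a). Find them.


disc = 13^2 - 4*4*47 = 169 - 752 = -583
sqrt(|disc|) = sqrt(583) = 24.1454
Real part = -13/(2*4) = -1.6250
Imag part = 24.1454/(2*4) = 3.0182

-1.6250 ± 3.0182i


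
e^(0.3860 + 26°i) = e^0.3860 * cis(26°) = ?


e^0.3860 = 1.4711
cos(26°) = 0.8988
sin(26°) = 0.4384
Real = 1.4711*0.8988 = 1.3222
Imag = 1.4711*0.4384 = 0.6449

1.3222 + 0.6449i


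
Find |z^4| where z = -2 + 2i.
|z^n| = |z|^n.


|z| = sqrt(4+4) = sqrt(8) = 2.8284
|z^4| = |z|^4 = (sqrt(8))^4 = 8^2 = 64

|z^4| = 64


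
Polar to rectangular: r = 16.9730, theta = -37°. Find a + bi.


a = 16.9730*cos(-37°) = 16.9730*0.798636 = 13.5552
b = 16.9730*sin(-37°) = 16.9730*(-0.601815) = -10.2146

13.5552 - 10.2146i


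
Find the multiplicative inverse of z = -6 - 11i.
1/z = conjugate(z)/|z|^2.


|z|^2 = 36+121 = 157
1/z = (-6 + 11i)/157

1/z = -0.0382 + 0.0701i


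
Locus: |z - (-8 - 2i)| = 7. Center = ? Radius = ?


|z - z0| = r is a circle with center z0 and radius r.
Center = (-8, -2), radius = 7

Circle with center (-8, -2) and radius 7


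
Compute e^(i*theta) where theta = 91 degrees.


cos(91°) = -0.0175
sin(91°) = 0.9998

e^(i*91°) = -0.0175 + 0.9998i


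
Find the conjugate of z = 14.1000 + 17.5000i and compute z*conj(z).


z_bar = 14.1000 - 17.5000i
z*z_bar = 14.1^2 + 17.5^2 = 198.81 + 306.25 = 505.06

z_bar = 14.1000 - 17.5000i, z*z_bar = 505.06


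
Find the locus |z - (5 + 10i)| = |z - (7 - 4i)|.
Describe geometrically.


Equal distances means the locus is the perpendicular bisector of z1 and z2.
Midpoint = ((5+7)/2, (10+(-4))/2) = (6.0000, 3.0000)

Perpendicular bisector through (6.0000, 3.0000)


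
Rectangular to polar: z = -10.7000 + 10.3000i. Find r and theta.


r = sqrt(114.49+106.09) = sqrt(220.58) = 14.8519
theta = atan2(10.3, -10.7) = 136.0912 degrees

r = 14.8519, theta = 136.0912 degrees


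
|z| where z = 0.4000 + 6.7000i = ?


|z| = sqrt(0.4^2 + 6.7^2) = sqrt(0.16 + 44.89) = sqrt(45.05) = 6.7119

|z| = 6.7119


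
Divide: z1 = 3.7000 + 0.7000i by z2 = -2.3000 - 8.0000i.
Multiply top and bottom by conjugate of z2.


Conjugate of z2 = -2.3000 + 8.0000i
Numerator: (3.7000 + 0.7000i)(-2.3000 + 8.0000i) = -14.1100 + 27.9900i
Denominator: (-2.3)^2 + (-8)^2 = 69.29
Result = (-14.1100 + 27.9900i)/69.29

-0.2036 + 0.4040i


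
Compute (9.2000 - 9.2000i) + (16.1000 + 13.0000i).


Real: 9.2 + 16.1 = 25.3
Imag: -9.2 + 13 = 3.8

25.3000 + 3.8000i


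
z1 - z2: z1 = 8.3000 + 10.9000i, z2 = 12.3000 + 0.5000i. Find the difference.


Real: 8.3 - 12.3 = -4
Imag: 10.9 - 0.5 = 10.4

-4.0000 + 10.4000i


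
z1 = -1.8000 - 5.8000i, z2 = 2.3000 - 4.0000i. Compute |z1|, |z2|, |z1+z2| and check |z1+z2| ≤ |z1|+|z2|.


|z1| = sqrt((-1.8)^2 + (-5.8)^2) = sqrt(36.88) = 6.0729
|z2| = sqrt(2.3^2 + (-4)^2) = sqrt(21.29) = 4.6141
z1+z2 = 0.5000 - 9.8000i
|z1+z2| = sqrt(96.29) = 9.8127
|z1|+|z2| = 6.0729 + 4.6141 = 10.6870

|z1+z2| = 9.8127 ≤ |z1|+|z2| = 10.6870 (verified)


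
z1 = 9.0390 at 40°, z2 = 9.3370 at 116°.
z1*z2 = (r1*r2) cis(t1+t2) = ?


r = 9.0390 * 9.3370 = 84.3971
theta = 40° + 116° = 156° = 156° (mod 360)

84.3971 cis(156°)


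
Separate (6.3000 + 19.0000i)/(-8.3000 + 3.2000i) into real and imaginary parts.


Multiply by conjugate: (6.3000 + 19.0000i)(-8.3000 - 3.2000i) / ((-8.3)^2 + 3.2^2)
Numerator real = 6.3*(-8.3) + 19*3.2 = 8.51
Numerator imag = 19*(-8.3) - 6.3*3.2 = -177.86
Denominator = 79.13
Re(z) = 8.51/79.13 = 0.1075
Im(z) = -177.86/79.13 = -2.2477

Re(z) = 0.1075, Im(z) = -2.2477


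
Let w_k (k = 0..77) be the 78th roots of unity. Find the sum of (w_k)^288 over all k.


The roots are w_k = w^k with w = e^(2*pi*i/78), and (w^k)^288 = (w^288)^k.
So S = 1 + u + u^2 + ... + u^(77) with u = w^288.
288 = 3*78 + 54, so 288 is not a multiple of 78: u = (w^78)^3 * w^54 = w^54 ≠ 1 (w is a primitive 78th root), while u^78 = (w^78)^288 = 1.
Geometric series: S = (1 - u^78)/(1 - u) = (1 - 1)/(1 - u) = 0

S = 0


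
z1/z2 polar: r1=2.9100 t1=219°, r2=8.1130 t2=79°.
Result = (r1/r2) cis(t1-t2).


r = 2.9100 / 8.1130 = 0.3587
theta = 219° - 79° = 140° = 140° (mod 360)

0.3587 cis(140°)


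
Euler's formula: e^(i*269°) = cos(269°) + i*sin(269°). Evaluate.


cos(269°) = -0.0175
sin(269°) = -0.9998

e^(i*269°) = -0.0175 - 0.9998i


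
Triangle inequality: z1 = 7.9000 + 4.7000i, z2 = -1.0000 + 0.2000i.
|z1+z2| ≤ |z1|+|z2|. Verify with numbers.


|z1| = sqrt(7.9^2 + 4.7^2) = sqrt(84.5) = 9.1924
|z2| = sqrt((-1)^2 + 0.2^2) = sqrt(1.04) = 1.0198
z1+z2 = 6.9000 + 4.9000i
|z1+z2| = sqrt(71.62) = 8.4629
|z1|+|z2| = 9.1924 + 1.0198 = 10.2122

|z1+z2| = 8.4629 ≤ |z1|+|z2| = 10.2122 (verified)


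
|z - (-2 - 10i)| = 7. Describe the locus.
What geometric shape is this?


|z - z0| = r is a circle with center z0 and radius r.
Center = (-2, -10), radius = 7

Circle with center (-2, -10) and radius 7


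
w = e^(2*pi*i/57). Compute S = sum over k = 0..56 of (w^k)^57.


The roots are w_k = w^k with w = e^(2*pi*i/57), and (w^k)^57 = (w^57)^k.
So S = 1 + u + u^2 + ... + u^(56) with u = w^57.
57 = 1*57 + 0, so 57 is a multiple of 57 and u = (w^57)^1 = 1.
Every one of the 57 terms equals 1: S = 57

S = 57


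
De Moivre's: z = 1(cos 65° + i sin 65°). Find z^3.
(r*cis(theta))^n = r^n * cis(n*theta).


r^3 = 1^3 = 1
n*theta = 3*65° = 195° = 195° (mod 360)
a = 1*cos(195°) = -0.9659
b = 1*sin(195°) = -0.2588

1 cis(195°) = -0.9659 - 0.2588i


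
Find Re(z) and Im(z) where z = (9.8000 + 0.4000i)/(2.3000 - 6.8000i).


Multiply by conjugate: (9.8000 + 0.4000i)(2.3000 + 6.8000i) / (2.3^2 + (-6.8)^2)
Numerator real = 9.8*2.3 + 0.4*(-6.8) = 19.82
Numerator imag = 0.4*2.3 - 9.8*(-6.8) = 67.56
Denominator = 51.53
Re(z) = 19.82/51.53 = 0.3846
Im(z) = 67.56/51.53 = 1.3111

Re(z) = 0.3846, Im(z) = 1.3111
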